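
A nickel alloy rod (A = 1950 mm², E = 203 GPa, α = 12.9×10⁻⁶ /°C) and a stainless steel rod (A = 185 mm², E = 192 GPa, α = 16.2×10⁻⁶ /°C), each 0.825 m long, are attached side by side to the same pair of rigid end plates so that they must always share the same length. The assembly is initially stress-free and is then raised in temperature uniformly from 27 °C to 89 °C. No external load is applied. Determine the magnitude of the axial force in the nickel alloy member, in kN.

P ≈ 6.67 kN (tensile in the nickel alloy)

Equilibrium of a rigid end plate with no external load gives equal and opposite internal forces ±P in the two members. Since α_{stainless steel} > α_{nickel alloy}, heating drives the stainless steel into compression and the nickel alloy into tension.
Equating the net (thermal + elastic) strains gives |α₁ − α₂|·ΔT = P·[1/(A₁E₁) + 1/(A₂E₂)].
|α₁ − α₂|·ΔT = 3.3×10⁻⁶ × 62 = 0.0002046.
1/(A₁E₁) + 1/(A₂E₂) = 1/(1950×203×10³) + 1/(185×192×10³) = 3.068×10⁻⁸ N⁻¹.
P = 0.0002046 / 3.068×10⁻⁸ = 6669 N = 6.669 kN.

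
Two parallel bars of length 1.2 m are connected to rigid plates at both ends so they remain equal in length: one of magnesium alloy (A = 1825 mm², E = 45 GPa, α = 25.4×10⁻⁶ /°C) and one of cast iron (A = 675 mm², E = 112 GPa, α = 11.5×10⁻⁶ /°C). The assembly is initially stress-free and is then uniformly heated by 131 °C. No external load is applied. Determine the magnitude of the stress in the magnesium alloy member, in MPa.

σ ≈ 39.3 MPa (compressive)

Equilibrium of a rigid end plate with no external load gives equal and opposite internal forces ±P in the two members. Since α_{magnesium alloy} > α_{cast iron}, heating drives the magnesium alloy into compression and the cast iron into tension.
Compatibility of the two members (thermal + elastic change equal): (α₁ − α₂)ΔT = P·[1/(A₁E₁) + 1/(A₂E₂)].
|α₁ − α₂|·ΔT = 13.9×10⁻⁶ × 131 = 0.001821.
1/(A₁E₁) + 1/(A₂E₂) = 1/(1825×45×10³) + 1/(675×112×10³) = 2.54×10⁻⁸ N⁻¹.
So P = 0.001821 / 2.54×10⁻⁸ = 71.68 kN.
σ_{magnesium alloy} = P/A₁ = 71680/1825 = 39.28 MPa, compressive.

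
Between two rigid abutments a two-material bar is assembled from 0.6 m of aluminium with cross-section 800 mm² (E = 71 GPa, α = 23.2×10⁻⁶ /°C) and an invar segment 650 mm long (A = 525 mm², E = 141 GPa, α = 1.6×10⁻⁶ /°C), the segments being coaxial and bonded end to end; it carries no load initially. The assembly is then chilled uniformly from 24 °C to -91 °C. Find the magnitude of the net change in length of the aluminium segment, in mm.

|ΔL| ≈ 0.661 mm

Free thermal contraction of the whole bar: Σ αᵢΔT Lᵢ = 23.2×10⁻⁶×115×600 + 1.6×10⁻⁶×115×650 = 1.72 mm.
Since the ends are fixed, an axial force P builds up, equal in every segment, with P · Σ Lᵢ/(AᵢEᵢ) = δ_free.
Σ Lᵢ/(AᵢEᵢ) = 600/(800×71×10³) + 650/(525×141×10³) = 1.934×10⁻⁵ mm/N.
Hence P = δ_free / Σ(L/AE) = 1.72/1.934×10⁻⁵ = 88.94 kN (tensile).
For the aluminium segment, free thermal change = 23.2×10⁻⁶×115×600 = 1.601 mm and elastic change from P = 88940×600/(800×71×10³) = 0.9395 mm; these oppose, so the net change is 0.661 mm (segment shortens).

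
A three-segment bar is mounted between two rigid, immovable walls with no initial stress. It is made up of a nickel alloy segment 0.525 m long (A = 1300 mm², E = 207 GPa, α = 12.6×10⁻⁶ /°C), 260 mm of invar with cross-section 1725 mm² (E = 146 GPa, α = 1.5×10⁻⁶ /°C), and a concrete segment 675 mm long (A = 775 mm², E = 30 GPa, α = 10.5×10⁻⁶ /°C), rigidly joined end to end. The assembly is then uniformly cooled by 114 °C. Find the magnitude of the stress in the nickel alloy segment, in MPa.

Free thermal contraction of the whole bar: Σ αᵢΔT Lᵢ = 12.6×10⁻⁶×114×525 + 1.5×10⁻⁶×114×260 + 10.5×10⁻⁶×114×675 = 1.607 mm.
The walls prevent any net length change, so an axial force P (same in every segment) develops. Compatibility: P · Σ Lᵢ/(AᵢEᵢ) = δ_free.
Σ Lᵢ/(AᵢEᵢ) = 525/(1300×207×10³) + 260/(1725×146×10³) + 675/(775×30×10³) = 3.202×10⁻⁵ mm/N.
So P = 1.607 / 3.202×10⁻⁵ = 50.18 kN, tensile.
σ_{nickel alloy} = P / A = 50180 / 1300 = 38.6 MPa.

σ ≈ 38.6 MPa (tensile)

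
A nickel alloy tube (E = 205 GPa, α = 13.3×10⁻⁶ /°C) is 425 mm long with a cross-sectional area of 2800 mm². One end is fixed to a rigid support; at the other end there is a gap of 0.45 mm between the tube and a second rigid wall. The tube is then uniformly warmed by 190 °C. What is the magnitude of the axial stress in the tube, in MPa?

σ ≈ 301 MPa (compressive)

Unrestrained expansion: δ_free = αΔT L = 13.3×10⁻⁶ × 190 × 425 = 1.074 mm.
This exceeds the 0.45 mm gap, so the wall pushes back. The portion of expansion that must be recovered elastically is δ_free − gap = 1.074 − 0.45 = 0.624 mm.
So σ = E(δ_free − g)/L = 205×10³ × 0.624/425 = 301 MPa.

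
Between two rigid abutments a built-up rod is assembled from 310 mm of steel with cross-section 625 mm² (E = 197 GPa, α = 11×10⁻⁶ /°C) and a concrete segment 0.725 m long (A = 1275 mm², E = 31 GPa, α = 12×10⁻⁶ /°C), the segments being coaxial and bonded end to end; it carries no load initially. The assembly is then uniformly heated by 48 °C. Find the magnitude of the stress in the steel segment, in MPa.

σ ≈ 44.6 MPa (compressive)

Free thermal expansion of the whole bar: Σ αᵢΔT Lᵢ = 11×10⁻⁶×48×310 + 12×10⁻⁶×48×725 = 0.5813 mm.
The rigid supports impose zero overall length change; the single axial force P common to all segments must satisfy P Σ Lᵢ/(AᵢEᵢ) = δ_free.
The series flexibility is Σ Lᵢ/(AᵢEᵢ) = 310/(625×197×10³) + 725/(1275×31×10³) = 2.086×10⁻⁵ mm/N.
So P = 0.5813 / 2.086×10⁻⁵ = 27.86 kN, compressive.
σ_{steel} = P / A = 27860 / 625 = 44.58 MPa.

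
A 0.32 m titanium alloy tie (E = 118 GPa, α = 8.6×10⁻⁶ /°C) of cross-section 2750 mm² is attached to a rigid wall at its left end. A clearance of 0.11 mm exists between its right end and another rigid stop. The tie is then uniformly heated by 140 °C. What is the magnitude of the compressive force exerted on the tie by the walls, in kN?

P ≈ 279 kN

Free thermal elongation = αΔT L = 8.6×10⁻⁶ × 140 × 320 = 0.3853 mm.
The gap closes (δ_free > 0.11 mm) and the wall then resists a further 0.3853 − 0.11 = 0.2753 mm of expansion.
That suppressed elongation corresponds to σ = E·Δ/L = 118×10³ × 0.2753/320 = 101.5 MPa.
P = σA = 101.5 × 2750 = 279.2 kN.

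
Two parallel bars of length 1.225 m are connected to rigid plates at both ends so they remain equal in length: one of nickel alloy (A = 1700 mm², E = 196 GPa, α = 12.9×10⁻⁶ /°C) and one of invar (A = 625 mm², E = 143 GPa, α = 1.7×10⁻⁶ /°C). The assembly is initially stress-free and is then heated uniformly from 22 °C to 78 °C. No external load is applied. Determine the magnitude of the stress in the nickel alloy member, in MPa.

σ ≈ 26 MPa (compressive)

Both members must finish at the same length. With the larger α, the nickel alloy tends to over-expand; the plates restrain it, putting the nickel alloy in compression and the invar in tension. With no external load the two internal forces are equal and opposite, magnitude P.
Setting the final lengths equal and cancelling L: (α₁ − α₂)ΔT = P/(A₁E₁) + P/(A₂E₂).
|α₁ − α₂|·ΔT = 11.2×10⁻⁶ × 56 = 0.0006272.
1/(A₁E₁) + 1/(A₂E₂) = 1/(1700×196×10³) + 1/(625×143×10³) = 1.419×10⁻⁸ N⁻¹.
P = 0.0006272 / 1.419×10⁻⁸ = 44200 N = 44.2 kN.
σ_{nickel alloy} = P/A₁ = 44200/1700 = 26 MPa, compressive.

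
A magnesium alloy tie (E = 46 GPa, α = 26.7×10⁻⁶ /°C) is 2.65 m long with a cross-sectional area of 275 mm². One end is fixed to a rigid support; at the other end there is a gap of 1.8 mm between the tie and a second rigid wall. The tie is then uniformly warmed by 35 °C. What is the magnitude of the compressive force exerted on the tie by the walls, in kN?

Free thermal elongation = αΔT L = 26.7×10⁻⁶ × 35 × 2650 = 2.476 mm.
After closing the 1.8 mm clearance, 2.476 − 1.8 = 0.6764 mm of expansion remains to be suppressed by the wall.
That suppressed elongation corresponds to σ = E·Δ/L = 46×10³ × 0.6764/2650 = 11.74 MPa.
P = σA = 11.74 × 275 = 3.229 kN.

P ≈ 3.23 kN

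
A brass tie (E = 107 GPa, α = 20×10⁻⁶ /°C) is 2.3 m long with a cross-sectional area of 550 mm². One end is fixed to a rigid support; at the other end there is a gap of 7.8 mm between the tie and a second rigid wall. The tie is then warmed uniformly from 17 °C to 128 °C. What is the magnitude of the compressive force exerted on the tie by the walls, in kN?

P ≈ 0 kN

Free thermal elongation = αΔT L = 20×10⁻⁶ × 111 × 2300 = 5.106 mm.
This is smaller than the 7.8 mm clearance, so the tie expands freely without reaching the stop — the stress is zero.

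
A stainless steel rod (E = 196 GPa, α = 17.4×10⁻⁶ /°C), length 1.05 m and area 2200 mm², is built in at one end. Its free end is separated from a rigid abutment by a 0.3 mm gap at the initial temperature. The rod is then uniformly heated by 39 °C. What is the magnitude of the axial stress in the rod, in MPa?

Free thermal elongation = αΔT L = 17.4×10⁻⁶ × 39 × 1050 = 0.7125 mm.
The gap closes (δ_free > 0.3 mm) and the wall then resists a further 0.7125 − 0.3 = 0.4125 mm of expansion.
So σ = E(δ_free − g)/L = 196×10³ × 0.4125/1050 = 77.01 MPa.

σ ≈ 77 MPa (compressive)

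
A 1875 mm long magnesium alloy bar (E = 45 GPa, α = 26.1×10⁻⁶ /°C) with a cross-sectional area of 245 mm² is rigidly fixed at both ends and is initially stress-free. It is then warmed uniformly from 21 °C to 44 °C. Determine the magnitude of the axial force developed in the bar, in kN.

P ≈ 6.62 kN (compressive)

Full restraint means ε = 0, so the stress is σ = EαΔT = 45×10³ × 26.1×10⁻⁶ × 23 = 27.01 MPa.
P = AEαΔT = 245 × 45×10³ × 26.1×10⁻⁶ × 23 = 6.618 kN (compressive).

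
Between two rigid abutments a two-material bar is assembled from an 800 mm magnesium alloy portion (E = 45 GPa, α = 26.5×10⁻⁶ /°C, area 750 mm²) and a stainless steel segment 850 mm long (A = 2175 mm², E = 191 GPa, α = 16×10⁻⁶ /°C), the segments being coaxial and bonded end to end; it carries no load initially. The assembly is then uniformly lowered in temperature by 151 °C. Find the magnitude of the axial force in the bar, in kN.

If the supports were absent, the total length change would be Σ αᵢΔT Lᵢ = 26.5×10⁻⁶×151×800 + 16×10⁻⁶×151×850 = 5.255 mm.
Since the ends are fixed, an axial force P builds up, equal in every segment, with P · Σ Lᵢ/(AᵢEᵢ) = δ_free.
The series flexibility is Σ Lᵢ/(AᵢEᵢ) = 800/(750×45×10³) + 850/(2175×191×10³) = 2.575×10⁻⁵ mm/N.
P = 5.255 / 2.575×10⁻⁵ = 204100 N = 204.1 kN, tensile.

P ≈ 204 kN (tensile)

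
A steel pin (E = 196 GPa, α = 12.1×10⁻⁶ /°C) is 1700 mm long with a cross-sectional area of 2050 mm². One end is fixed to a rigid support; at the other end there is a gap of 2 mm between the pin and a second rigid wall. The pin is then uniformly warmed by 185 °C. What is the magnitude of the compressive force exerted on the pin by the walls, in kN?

Free thermal elongation = αΔT L = 12.1×10⁻⁶ × 185 × 1700 = 3.805 mm.
The gap closes (δ_free > 2 mm) and the wall then resists a further 3.805 − 2 = 1.805 mm of expansion.
Compatibility: PL/(AE) = 1.805 mm, so σ = P/A = E × (1.805/1700) = 208.2 MPa.
Force on the wall = σA = 208.2 × 2050 mm² = 426.7 kN.

P ≈ 427 kN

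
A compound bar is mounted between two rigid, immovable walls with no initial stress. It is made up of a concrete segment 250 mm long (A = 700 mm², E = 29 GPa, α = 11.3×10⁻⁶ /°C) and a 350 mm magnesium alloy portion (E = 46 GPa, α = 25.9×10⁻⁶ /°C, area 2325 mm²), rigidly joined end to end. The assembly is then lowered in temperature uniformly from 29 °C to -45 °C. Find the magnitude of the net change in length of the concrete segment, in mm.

|ΔL| ≈ 0.486 mm

If the supports were absent, the total length change would be Σ αᵢΔT Lᵢ = 11.3×10⁻⁶×74×250 + 25.9×10⁻⁶×74×350 = 0.8799 mm.
The walls prevent any net length change, so an axial force P (same in every segment) develops. Compatibility: P · Σ Lᵢ/(AᵢEᵢ) = δ_free.
Σ Lᵢ/(AᵢEᵢ) = 250/(700×29×10³) + 350/(2325×46×10³) = 1.559×10⁻⁵ mm/N.
Hence P = δ_free / Σ(L/AE) = 0.8799/1.559×10⁻⁵ = 56.45 kN (tensile).
For the concrete segment, free thermal change = 11.3×10⁻⁶×74×250 = 0.2091 mm and elastic change from P = 56450×250/(700×29×10³) = 0.6951 mm; these oppose, so the net change is 0.486 mm (segment lengthens).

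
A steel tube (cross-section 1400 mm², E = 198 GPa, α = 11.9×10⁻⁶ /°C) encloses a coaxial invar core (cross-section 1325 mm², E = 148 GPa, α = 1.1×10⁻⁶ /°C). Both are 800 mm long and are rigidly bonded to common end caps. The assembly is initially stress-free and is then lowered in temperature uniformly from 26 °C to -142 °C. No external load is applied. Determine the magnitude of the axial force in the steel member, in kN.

P ≈ 208 kN (tensile in the steel)

Equilibrium of a rigid end plate with no external load gives equal and opposite internal forces ±P in the two members. Since α_{steel} > α_{invar}, cooling drives the steel into tension and the invar into compression.
Setting the final lengths equal and cancelling L: (α₁ − α₂)ΔT = P/(A₁E₁) + P/(A₂E₂).
|α₁ − α₂|·ΔT = 10.8×10⁻⁶ × 168 = 0.001814.
1/(A₁E₁) + 1/(A₂E₂) = 1/(1400×198×10³) + 1/(1325×148×10³) = 8.707×10⁻⁹ N⁻¹.
So P = 0.001814 / 8.707×10⁻⁹ = 208.4 kN.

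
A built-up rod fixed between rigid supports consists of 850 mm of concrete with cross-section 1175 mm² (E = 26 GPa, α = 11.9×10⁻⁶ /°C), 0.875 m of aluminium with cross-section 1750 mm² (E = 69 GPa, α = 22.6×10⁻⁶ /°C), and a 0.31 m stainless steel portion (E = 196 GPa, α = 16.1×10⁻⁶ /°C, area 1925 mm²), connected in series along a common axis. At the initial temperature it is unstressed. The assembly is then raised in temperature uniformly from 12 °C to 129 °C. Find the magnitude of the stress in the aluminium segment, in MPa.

σ ≈ 65 MPa (compressive)

With the walls removed the bar would change length by δ_free = Σ αᵢΔT Lᵢ = 11.9×10⁻⁶×117×850 + 22.6×10⁻⁶×117×875 + 16.1×10⁻⁶×117×310 = 4.081 mm.
Since the ends are fixed, an axial force P builds up, equal in every segment, with P · Σ Lᵢ/(AᵢEᵢ) = δ_free.
The series flexibility is Σ Lᵢ/(AᵢEᵢ) = 850/(1175×26×10³) + 875/(1750×69×10³) + 310/(1925×196×10³) = 3.589×10⁻⁵ mm/N.
P = 4.081 / 3.589×10⁻⁵ = 113700 N = 113.7 kN, compressive.
σ_{aluminium} = P / A = 113700 / 1750 = 64.98 MPa.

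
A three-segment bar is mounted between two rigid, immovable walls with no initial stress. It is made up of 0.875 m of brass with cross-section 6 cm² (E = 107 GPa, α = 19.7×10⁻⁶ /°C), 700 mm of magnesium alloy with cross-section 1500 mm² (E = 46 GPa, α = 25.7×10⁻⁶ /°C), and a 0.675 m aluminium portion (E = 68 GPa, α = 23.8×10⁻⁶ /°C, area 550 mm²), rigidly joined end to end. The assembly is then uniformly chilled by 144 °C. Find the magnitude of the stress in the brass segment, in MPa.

σ ≈ 294 MPa (tensile)

Free thermal contraction of the whole bar: Σ αᵢΔT Lᵢ = 19.7×10⁻⁶×144×875 + 25.7×10⁻⁶×144×700 + 23.8×10⁻⁶×144×675 = 7.386 mm.
Since the ends are fixed, an axial force P builds up, equal in every segment, with P · Σ Lᵢ/(AᵢEᵢ) = δ_free.
The series flexibility is Σ Lᵢ/(AᵢEᵢ) = 875/(600×107×10³) + 700/(1500×46×10³) + 675/(550×68×10³) = 4.182×10⁻⁵ mm/N.
Hence P = δ_free / Σ(L/AE) = 7.386/4.182×10⁻⁵ = 176.6 kN (tensile).
σ_{brass} = P / A = 176600 / 600 = 294.3 MPa.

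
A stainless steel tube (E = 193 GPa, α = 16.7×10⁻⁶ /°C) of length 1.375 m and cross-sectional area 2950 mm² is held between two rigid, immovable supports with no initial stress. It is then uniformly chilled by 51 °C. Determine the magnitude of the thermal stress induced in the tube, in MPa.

σ ≈ 164 MPa (tensile)

Because both ends are immovable the net strain is zero, and the suppressed thermal strain is αΔT = 16.7×10⁻⁶ × 51 = 851.7×10⁻⁶.
Hence σ = E·αΔT = 193×10³ × 851.7×10⁻⁶ = 164.4 MPa, tensile.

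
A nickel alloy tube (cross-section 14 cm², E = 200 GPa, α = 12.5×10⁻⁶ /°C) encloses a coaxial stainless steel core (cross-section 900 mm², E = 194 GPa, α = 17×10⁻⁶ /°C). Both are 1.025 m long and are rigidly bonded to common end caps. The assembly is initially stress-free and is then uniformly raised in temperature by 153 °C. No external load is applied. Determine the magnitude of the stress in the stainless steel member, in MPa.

σ ≈ 82.3 MPa (compressive)

Both members must finish at the same length. With the larger α, the stainless steel tends to over-expand; the plates restrain it, putting the stainless steel in compression and the nickel alloy in tension. With no external load the two internal forces are equal and opposite, magnitude P.
Equating the net (thermal + elastic) strains gives |α₁ − α₂|·ΔT = P·[1/(A₁E₁) + 1/(A₂E₂)].
|α₁ − α₂|·ΔT = 4.5×10⁻⁶ × 153 = 0.0006885.
1/(A₁E₁) + 1/(A₂E₂) = 1/(1400×200×10³) + 1/(900×194×10³) = 9.299×10⁻⁹ N⁻¹.
So P = 0.0006885 / 9.299×10⁻⁹ = 74.04 kN.
σ_{stainless steel} = P/A₂ = 74040/900 = 82.27 MPa, compressive.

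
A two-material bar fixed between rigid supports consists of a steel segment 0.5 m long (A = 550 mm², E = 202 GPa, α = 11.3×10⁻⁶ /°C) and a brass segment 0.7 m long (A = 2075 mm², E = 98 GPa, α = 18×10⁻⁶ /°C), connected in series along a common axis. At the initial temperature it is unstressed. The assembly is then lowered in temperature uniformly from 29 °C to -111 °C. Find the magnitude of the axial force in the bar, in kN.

With the walls removed the bar would change length by δ_free = Σ αᵢΔT Lᵢ = 11.3×10⁻⁶×140×500 + 18×10⁻⁶×140×700 = 2.555 mm.
The walls prevent any net length change, so an axial force P (same in every segment) develops. Compatibility: P · Σ Lᵢ/(AᵢEᵢ) = δ_free.
Σ Lᵢ/(AᵢEᵢ) = 500/(550×202×10³) + 700/(2075×98×10³) = 7.943×10⁻⁶ mm/N.
Hence P = δ_free / Σ(L/AE) = 2.555/7.943×10⁻⁶ = 321.7 kN (tensile).

P ≈ 322 kN (tensile)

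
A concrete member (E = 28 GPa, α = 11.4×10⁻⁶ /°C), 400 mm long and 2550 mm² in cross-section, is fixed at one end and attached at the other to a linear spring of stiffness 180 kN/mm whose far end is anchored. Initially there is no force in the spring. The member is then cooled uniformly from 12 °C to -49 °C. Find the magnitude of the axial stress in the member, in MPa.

σ ≈ 9.78 MPa (tensile)

Free thermal contraction: δ_free = αΔT L = 11.4×10⁻⁶ × 61 × 400 = 0.2782 mm.
With a force P in the spring, the elastic change of the member is PL/(AE) and that of the spring is P/k; compatibility requires their sum to equal δ_free.
So P = δ_free / [L/(AE) + 1/k] = 0.2782 / [ 400/(2550×28×10³) + 1/(180×10³) ].
P = 0.2782 / 1.116×10⁻⁵ = 24930 N.
σ = P/A = 24930/2550 = 9.776 MPa.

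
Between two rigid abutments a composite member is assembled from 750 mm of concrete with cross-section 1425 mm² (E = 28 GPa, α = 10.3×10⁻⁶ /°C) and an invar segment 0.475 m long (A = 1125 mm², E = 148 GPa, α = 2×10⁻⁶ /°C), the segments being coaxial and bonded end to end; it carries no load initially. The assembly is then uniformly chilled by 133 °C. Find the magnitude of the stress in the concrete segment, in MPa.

If the supports were absent, the total length change would be Σ αᵢΔT Lᵢ = 10.3×10⁻⁶×133×750 + 2×10⁻⁶×133×475 = 1.154 mm.
Since the ends are fixed, an axial force P builds up, equal in every segment, with P · Σ Lᵢ/(AᵢEᵢ) = δ_free.
The series flexibility is Σ Lᵢ/(AᵢEᵢ) = 750/(1425×28×10³) + 475/(1125×148×10³) = 2.165×10⁻⁵ mm/N.
So P = 1.154 / 2.165×10⁻⁵ = 53.29 kN, tensile.
σ_{concrete} = P / A = 53290 / 1425 = 37.4 MPa.

σ ≈ 37.4 MPa (tensile)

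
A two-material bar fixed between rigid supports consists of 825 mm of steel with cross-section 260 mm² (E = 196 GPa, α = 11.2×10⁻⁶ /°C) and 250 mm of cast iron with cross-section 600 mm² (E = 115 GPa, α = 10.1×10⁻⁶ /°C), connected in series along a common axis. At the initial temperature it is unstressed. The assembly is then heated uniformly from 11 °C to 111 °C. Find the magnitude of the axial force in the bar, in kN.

P ≈ 59.4 kN (compressive)

Free thermal expansion of the whole bar: Σ αᵢΔT Lᵢ = 11.2×10⁻⁶×100×825 + 10.1×10⁻⁶×100×250 = 1.176 mm.
The walls prevent any net length change, so an axial force P (same in every segment) develops. Compatibility: P · Σ Lᵢ/(AᵢEᵢ) = δ_free.
Σ Lᵢ/(AᵢEᵢ) = 825/(260×196×10³) + 250/(600×115×10³) = 1.981×10⁻⁵ mm/N.
Hence P = δ_free / Σ(L/AE) = 1.176/1.981×10⁻⁵ = 59.38 kN (compressive).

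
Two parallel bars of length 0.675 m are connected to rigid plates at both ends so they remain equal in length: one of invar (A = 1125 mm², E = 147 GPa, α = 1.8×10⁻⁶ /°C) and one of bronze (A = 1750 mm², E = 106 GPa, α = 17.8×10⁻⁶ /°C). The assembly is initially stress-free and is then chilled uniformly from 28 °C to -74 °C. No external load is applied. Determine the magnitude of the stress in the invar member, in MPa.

σ ≈ 127 MPa (compressive)

Equilibrium of a rigid end plate with no external load gives equal and opposite internal forces ±P in the two members. Since α_{bronze} > α_{invar}, cooling drives the bronze into tension and the invar into compression.
Equating the net (thermal + elastic) strains gives |α₁ − α₂|·ΔT = P·[1/(A₁E₁) + 1/(A₂E₂)].
|α₁ − α₂|·ΔT = 16×10⁻⁶ × 102 = 0.001632.
1/(A₁E₁) + 1/(A₂E₂) = 1/(1125×147×10³) + 1/(1750×106×10³) = 1.144×10⁻⁸ N⁻¹.
So P = 0.001632 / 1.144×10⁻⁸ = 142.7 kN.
σ_{invar} = P/A₁ = 142700/1125 = 126.8 MPa, compressive.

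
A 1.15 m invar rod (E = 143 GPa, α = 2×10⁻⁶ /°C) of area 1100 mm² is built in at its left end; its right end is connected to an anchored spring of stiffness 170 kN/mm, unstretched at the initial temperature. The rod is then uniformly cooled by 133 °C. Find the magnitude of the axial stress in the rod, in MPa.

If the spring were absent the rod would shorten by αΔT L = 2×10⁻⁶ × 133 × 1150 = 0.3059 mm.
Let P be the tensile force in the spring. The rod extends elastically by PL/(AE) and the spring stretches by P/k; together these equal δ_free.
P [ L/(AE) + 1/k ] = δ_free → P [ 1150/(1100×143×10³) + 1/(170×10³) ] = 0.3059.
P = 0.3059 / 1.319×10⁻⁵ = 23190 N.
σ = P/A = 23190/1100 = 21.08 MPa.

σ ≈ 21.1 MPa (tensile)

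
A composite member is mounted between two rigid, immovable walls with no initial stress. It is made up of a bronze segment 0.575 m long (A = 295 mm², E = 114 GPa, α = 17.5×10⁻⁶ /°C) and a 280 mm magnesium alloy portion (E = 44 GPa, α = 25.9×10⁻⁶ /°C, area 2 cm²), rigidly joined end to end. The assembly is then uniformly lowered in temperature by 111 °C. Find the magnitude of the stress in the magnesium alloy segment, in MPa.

σ ≈ 196 MPa (tensile)

Free thermal contraction of the whole bar: Σ αᵢΔT Lᵢ = 17.5×10⁻⁶×111×575 + 25.9×10⁻⁶×111×280 = 1.922 mm.
The rigid supports impose zero overall length change; the single axial force P common to all segments must satisfy P Σ Lᵢ/(AᵢEᵢ) = δ_free.
The series flexibility is Σ Lᵢ/(AᵢEᵢ) = 575/(295×114×10³) + 280/(200×44×10³) = 4.892×10⁻⁵ mm/N.
Hence P = δ_free / Σ(L/AE) = 1.922/4.892×10⁻⁵ = 39.29 kN (tensile).
σ_{magnesium alloy} = P / A = 39290 / 200 = 196.4 MPa.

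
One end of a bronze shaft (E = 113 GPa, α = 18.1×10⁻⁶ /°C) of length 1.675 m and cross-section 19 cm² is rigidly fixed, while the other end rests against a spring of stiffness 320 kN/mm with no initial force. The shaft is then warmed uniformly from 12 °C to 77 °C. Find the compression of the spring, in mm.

δ ≈ 0.564 mm

If the spring were absent the shaft would lengthen by αΔT L = 18.1×10⁻⁶ × 65 × 1675 = 1.971 mm.
Let P be the compressive force at the spring. The shaft shortens elastically by PL/(AE) and the spring compresses by P/k; together these equal δ_free.
So P = δ_free / [L/(AE) + 1/k] = 1.971 / [ 1675/(1900×113×10³) + 1/(320×10³) ].
P = 1.971 / 1.093×10⁻⁵ = 180400 N.
Spring compression = P/k = 180400/(320×10³) = 0.5636 mm.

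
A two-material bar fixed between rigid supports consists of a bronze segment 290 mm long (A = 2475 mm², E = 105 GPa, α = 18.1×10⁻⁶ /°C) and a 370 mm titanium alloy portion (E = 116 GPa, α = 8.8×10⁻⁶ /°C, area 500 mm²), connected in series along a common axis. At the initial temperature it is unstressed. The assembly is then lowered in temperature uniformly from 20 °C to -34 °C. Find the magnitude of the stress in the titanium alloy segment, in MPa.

With the walls removed the bar would change length by δ_free = Σ αᵢΔT Lᵢ = 18.1×10⁻⁶×54×290 + 8.8×10⁻⁶×54×370 = 0.4593 mm.
The walls prevent any net length change, so an axial force P (same in every segment) develops. Compatibility: P · Σ Lᵢ/(AᵢEᵢ) = δ_free.
Σ Lᵢ/(AᵢEᵢ) = 290/(2475×105×10³) + 370/(500×116×10³) = 7.495×10⁻⁶ mm/N.
Hence P = δ_free / Σ(L/AE) = 0.4593/7.495×10⁻⁶ = 61.27 kN (tensile).
σ_{titanium alloy} = P / A = 61270 / 500 = 122.5 MPa.

σ ≈ 123 MPa (tensile)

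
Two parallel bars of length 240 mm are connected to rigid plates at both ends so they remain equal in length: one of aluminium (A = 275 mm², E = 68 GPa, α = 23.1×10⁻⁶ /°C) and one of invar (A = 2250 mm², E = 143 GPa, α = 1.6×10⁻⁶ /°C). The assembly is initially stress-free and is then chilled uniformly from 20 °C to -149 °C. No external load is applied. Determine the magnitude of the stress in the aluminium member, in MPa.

σ ≈ 234 MPa (tensile)

Equilibrium of a rigid end plate with no external load gives equal and opposite internal forces ±P in the two members. Since α_{aluminium} > α_{invar}, cooling drives the aluminium into tension and the invar into compression.
Equating the net (thermal + elastic) strains gives |α₁ − α₂|·ΔT = P·[1/(A₁E₁) + 1/(A₂E₂)].
|α₁ − α₂|·ΔT = 21.5×10⁻⁶ × 169 = 0.003633.
1/(A₁E₁) + 1/(A₂E₂) = 1/(275×68×10³) + 1/(2250×143×10³) = 5.658×10⁻⁸ N⁻¹.
So P = 0.003633 / 5.658×10⁻⁸ = 64.21 kN.
σ_{aluminium} = P/A₁ = 64210/275 = 233.5 MPa, tensile.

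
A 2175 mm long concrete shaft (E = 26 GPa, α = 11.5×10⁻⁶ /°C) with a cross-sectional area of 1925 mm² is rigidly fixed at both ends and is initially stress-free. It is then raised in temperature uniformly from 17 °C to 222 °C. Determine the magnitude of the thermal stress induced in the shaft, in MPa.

σ ≈ 61.3 MPa (compressive)

The supports are rigid, so the total axial strain is zero. The restrained thermal strain is ε = αΔT = 11.5×10⁻⁶ × 205 = 2357.5×10⁻⁶.
The stress required to suppress this strain is σ = Eε = 26×10³ × 2357.5×10⁻⁶ = 61.29 MPa, compressive since the shaft is trying to expand.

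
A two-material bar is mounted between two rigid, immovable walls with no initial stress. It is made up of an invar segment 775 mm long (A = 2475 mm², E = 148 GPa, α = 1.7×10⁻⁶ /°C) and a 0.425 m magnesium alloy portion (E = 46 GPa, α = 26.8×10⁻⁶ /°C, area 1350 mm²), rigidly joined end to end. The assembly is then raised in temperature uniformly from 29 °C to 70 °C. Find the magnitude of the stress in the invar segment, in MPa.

With the walls removed the bar would change length by δ_free = Σ αᵢΔT Lᵢ = 1.7×10⁻⁶×41×775 + 26.8×10⁻⁶×41×425 = 0.521 mm.
Since the ends are fixed, an axial force P builds up, equal in every segment, with P · Σ Lᵢ/(AᵢEᵢ) = δ_free.
Σ Lᵢ/(AᵢEᵢ) = 775/(2475×148×10³) + 425/(1350×46×10³) = 8.96×10⁻⁶ mm/N.
So P = 0.521 / 8.96×10⁻⁶ = 58.15 kN, compressive.
σ_{invar} = P / A = 58150 / 2475 = 23.5 MPa.

σ ≈ 23.5 MPa (compressive)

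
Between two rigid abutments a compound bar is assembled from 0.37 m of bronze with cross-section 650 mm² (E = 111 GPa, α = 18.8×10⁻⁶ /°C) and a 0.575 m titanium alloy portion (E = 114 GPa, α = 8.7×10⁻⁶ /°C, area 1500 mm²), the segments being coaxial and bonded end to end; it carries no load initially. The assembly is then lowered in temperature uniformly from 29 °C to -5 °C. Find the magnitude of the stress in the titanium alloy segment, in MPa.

Free thermal contraction of the whole bar: Σ αᵢΔT Lᵢ = 18.8×10⁻⁶×34×370 + 8.7×10⁻⁶×34×575 = 0.4066 mm.
The rigid supports impose zero overall length change; the single axial force P common to all segments must satisfy P Σ Lᵢ/(AᵢEᵢ) = δ_free.
Σ Lᵢ/(AᵢEᵢ) = 370/(650×111×10³) + 575/(1500×114×10³) = 8.491×10⁻⁶ mm/N.
P = 0.4066 / 8.491×10⁻⁶ = 47890 N = 47.89 kN, tensile.
σ_{titanium alloy} = P / A = 47890 / 1500 = 31.92 MPa.

σ ≈ 31.9 MPa (tensile)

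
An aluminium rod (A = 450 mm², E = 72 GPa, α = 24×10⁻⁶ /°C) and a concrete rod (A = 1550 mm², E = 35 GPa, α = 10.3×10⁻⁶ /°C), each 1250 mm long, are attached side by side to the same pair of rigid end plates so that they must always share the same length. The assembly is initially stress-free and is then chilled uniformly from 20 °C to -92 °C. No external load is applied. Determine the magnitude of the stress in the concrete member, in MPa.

σ ≈ 20.1 MPa (compressive)

Equilibrium of a rigid end plate with no external load gives equal and opposite internal forces ±P in the two members. Since α_{aluminium} > α_{concrete}, cooling drives the aluminium into tension and the concrete into compression.
Compatibility of the two members (thermal + elastic change equal): (α₁ − α₂)ΔT = P·[1/(A₁E₁) + 1/(A₂E₂)].
|α₁ − α₂|·ΔT = 13.7×10⁻⁶ × 112 = 0.001534.
1/(A₁E₁) + 1/(A₂E₂) = 1/(450×72×10³) + 1/(1550×35×10³) = 4.93×10⁻⁸ N⁻¹.
So P = 0.001534 / 4.93×10⁻⁸ = 31.13 kN.
σ_{concrete} = P/A₂ = 31130/1550 = 20.08 MPa, compressive.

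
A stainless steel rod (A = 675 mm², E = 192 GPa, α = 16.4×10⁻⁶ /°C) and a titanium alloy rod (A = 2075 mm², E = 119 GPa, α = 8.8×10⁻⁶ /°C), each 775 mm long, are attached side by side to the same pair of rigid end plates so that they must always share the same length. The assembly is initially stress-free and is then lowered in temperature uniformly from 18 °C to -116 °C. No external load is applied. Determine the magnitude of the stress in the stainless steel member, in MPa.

Equilibrium of a rigid end plate with no external load gives equal and opposite internal forces ±P in the two members. Since α_{stainless steel} > α_{titanium alloy}, cooling drives the stainless steel into tension and the titanium alloy into compression.
Equating the net (thermal + elastic) strains gives |α₁ − α₂|·ΔT = P·[1/(A₁E₁) + 1/(A₂E₂)].
|α₁ − α₂|·ΔT = 7.6×10⁻⁶ × 134 = 0.001018.
1/(A₁E₁) + 1/(A₂E₂) = 1/(675×192×10³) + 1/(2075×119×10³) = 1.177×10⁻⁸ N⁻¹.
P = 0.001018 / 1.177×10⁻⁸ = 86560 N = 86.56 kN.
σ_{stainless steel} = P/A₁ = 86560/675 = 128.2 MPa, tensile.

σ ≈ 128 MPa (tensile)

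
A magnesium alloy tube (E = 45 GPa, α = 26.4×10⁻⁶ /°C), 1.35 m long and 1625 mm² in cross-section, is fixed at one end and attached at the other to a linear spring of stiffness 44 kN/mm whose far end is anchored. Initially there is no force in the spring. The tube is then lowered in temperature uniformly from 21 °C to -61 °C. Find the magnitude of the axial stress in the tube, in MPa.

σ ≈ 43.7 MPa (tensile)

If the spring were absent the tube would shorten by αΔT L = 26.4×10⁻⁶ × 82 × 1350 = 2.922 mm.
Let P be the tensile force in the spring. The tube extends elastically by PL/(AE) and the spring stretches by P/k; together these equal δ_free.
So P = δ_free / [L/(AE) + 1/k] = 2.922 / [ 1350/(1625×45×10³) + 1/(44×10³) ].
P = 2.922 / 4.119×10⁻⁵ = 70950 N.
σ = P/A = 70950/1625 = 43.66 MPa.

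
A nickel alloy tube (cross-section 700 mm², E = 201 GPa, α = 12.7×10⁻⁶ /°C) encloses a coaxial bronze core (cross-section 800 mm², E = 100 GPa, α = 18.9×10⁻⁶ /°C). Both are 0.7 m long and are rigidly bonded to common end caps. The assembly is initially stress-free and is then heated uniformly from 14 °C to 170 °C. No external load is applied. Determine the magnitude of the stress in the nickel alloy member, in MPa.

Equilibrium of a rigid end plate with no external load gives equal and opposite internal forces ±P in the two members. Since α_{bronze} > α_{nickel alloy}, heating drives the bronze into compression and the nickel alloy into tension.
Setting the final lengths equal and cancelling L: (α₁ − α₂)ΔT = P/(A₁E₁) + P/(A₂E₂).
|α₁ − α₂|·ΔT = 6.2×10⁻⁶ × 156 = 0.0009672.
1/(A₁E₁) + 1/(A₂E₂) = 1/(700×201×10³) + 1/(800×100×10³) = 1.961×10⁻⁸ N⁻¹.
So P = 0.0009672 / 1.961×10⁻⁸ = 49.33 kN.
σ_{nickel alloy} = P/A₁ = 49330/700 = 70.47 MPa, tensile.

σ ≈ 70.5 MPa (tensile)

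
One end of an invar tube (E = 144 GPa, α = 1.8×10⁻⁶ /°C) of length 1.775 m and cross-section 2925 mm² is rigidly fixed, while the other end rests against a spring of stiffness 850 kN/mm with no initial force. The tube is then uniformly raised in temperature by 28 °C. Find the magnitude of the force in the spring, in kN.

If the spring were absent the tube would lengthen by αΔT L = 1.8×10⁻⁶ × 28 × 1775 = 0.08946 mm.
With a force P in the spring, the elastic change of the tube is PL/(AE) and that of the spring is P/k; compatibility requires their sum to equal δ_free.
So P = δ_free / [L/(AE) + 1/k] = 0.08946 / [ 1775/(2925×144×10³) + 1/(850×10³) ].
P = 0.08946 / 5.391×10⁻⁶ = 16600 N.

P ≈ 16.6 kN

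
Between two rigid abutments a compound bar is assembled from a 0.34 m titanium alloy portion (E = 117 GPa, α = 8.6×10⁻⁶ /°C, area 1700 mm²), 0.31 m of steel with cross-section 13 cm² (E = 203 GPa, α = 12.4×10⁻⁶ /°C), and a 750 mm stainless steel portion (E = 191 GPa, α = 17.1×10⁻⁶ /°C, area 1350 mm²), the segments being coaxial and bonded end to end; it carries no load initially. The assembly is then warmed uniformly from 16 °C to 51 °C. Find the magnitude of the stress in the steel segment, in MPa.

Free thermal expansion of the whole bar: Σ αᵢΔT Lᵢ = 8.6×10⁻⁶×35×340 + 12.4×10⁻⁶×35×310 + 17.1×10⁻⁶×35×750 = 0.6858 mm.
The rigid supports impose zero overall length change; the single axial force P common to all segments must satisfy P Σ Lᵢ/(AᵢEᵢ) = δ_free.
The series flexibility is Σ Lᵢ/(AᵢEᵢ) = 340/(1700×117×10³) + 310/(1300×203×10³) + 750/(1350×191×10³) = 5.793×10⁻⁶ mm/N.
P = 0.6858 / 5.793×10⁻⁶ = 118400 N = 118.4 kN, compressive.
σ_{steel} = P / A = 118400 / 1300 = 91.06 MPa.

σ ≈ 91.1 MPa (compressive)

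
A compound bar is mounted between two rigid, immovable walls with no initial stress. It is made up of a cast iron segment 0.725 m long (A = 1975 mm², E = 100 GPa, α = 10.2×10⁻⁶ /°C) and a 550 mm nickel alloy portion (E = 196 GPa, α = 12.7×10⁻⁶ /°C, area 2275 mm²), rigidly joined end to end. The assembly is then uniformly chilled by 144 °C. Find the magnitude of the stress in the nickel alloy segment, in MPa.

σ ≈ 186 MPa (tensile)

With the walls removed the bar would change length by δ_free = Σ αᵢΔT Lᵢ = 10.2×10⁻⁶×144×725 + 12.7×10⁻⁶×144×550 = 2.071 mm.
Since the ends are fixed, an axial force P builds up, equal in every segment, with P · Σ Lᵢ/(AᵢEᵢ) = δ_free.
Σ Lᵢ/(AᵢEᵢ) = 725/(1975×100×10³) + 550/(2275×196×10³) = 4.904×10⁻⁶ mm/N.
Hence P = δ_free / Σ(L/AE) = 2.071/4.904×10⁻⁶ = 422.2 kN (tensile).
σ_{nickel alloy} = P / A = 422200 / 2275 = 185.6 MPa.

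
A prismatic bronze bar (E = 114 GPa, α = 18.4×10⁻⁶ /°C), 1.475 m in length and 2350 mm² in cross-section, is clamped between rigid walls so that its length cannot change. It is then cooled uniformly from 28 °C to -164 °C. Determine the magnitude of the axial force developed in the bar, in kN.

P ≈ 946 kN (tensile)

With zero net strain, σ = E·αΔT = 114 GPa × 18.4×10⁻⁶ × 192 = 402.7 MPa.
Axial force P = σA = 402.7 × 2350 = 946400 N = 946.4 kN, tensile.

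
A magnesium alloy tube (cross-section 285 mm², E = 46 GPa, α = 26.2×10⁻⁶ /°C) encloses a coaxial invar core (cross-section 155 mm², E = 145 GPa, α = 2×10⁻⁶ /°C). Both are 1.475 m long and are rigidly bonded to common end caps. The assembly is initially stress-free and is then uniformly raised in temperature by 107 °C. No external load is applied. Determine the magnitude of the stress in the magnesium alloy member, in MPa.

Both members must finish at the same length. With the larger α, the magnesium alloy tends to over-expand; the plates restrain it, putting the magnesium alloy in compression and the invar in tension. With no external load the two internal forces are equal and opposite, magnitude P.
Setting the final lengths equal and cancelling L: (α₁ − α₂)ΔT = P/(A₁E₁) + P/(A₂E₂).
|α₁ − α₂|·ΔT = 24.2×10⁻⁶ × 107 = 0.002589.
1/(A₁E₁) + 1/(A₂E₂) = 1/(285×46×10³) + 1/(155×145×10³) = 1.208×10⁻⁷ N⁻¹.
P = 0.002589 / 1.208×10⁻⁷ = 21440 N = 21.44 kN.
σ_{magnesium alloy} = P/A₁ = 21440/285 = 75.23 MPa, compressive.

σ ≈ 75.2 MPa (compressive)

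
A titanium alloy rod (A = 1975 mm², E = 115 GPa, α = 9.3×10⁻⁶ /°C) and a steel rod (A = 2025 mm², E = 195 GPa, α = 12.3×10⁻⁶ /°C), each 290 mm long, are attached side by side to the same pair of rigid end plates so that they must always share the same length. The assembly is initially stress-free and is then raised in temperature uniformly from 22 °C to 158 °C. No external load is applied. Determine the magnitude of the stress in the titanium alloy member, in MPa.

σ ≈ 29.8 MPa (tensile)

Both members must finish at the same length. With the larger α, the steel tends to over-expand; the plates restrain it, putting the steel in compression and the titanium alloy in tension. With no external load the two internal forces are equal and opposite, magnitude P.
Compatibility of the two members (thermal + elastic change equal): (α₁ − α₂)ΔT = P·[1/(A₁E₁) + 1/(A₂E₂)].
|α₁ − α₂|·ΔT = 3×10⁻⁶ × 136 = 0.000408.
1/(A₁E₁) + 1/(A₂E₂) = 1/(1975×115×10³) + 1/(2025×195×10³) = 6.935×10⁻⁹ N⁻¹.
So P = 0.000408 / 6.935×10⁻⁹ = 58.83 kN.
σ_{titanium alloy} = P/A₁ = 58830/1975 = 29.79 MPa, tensile.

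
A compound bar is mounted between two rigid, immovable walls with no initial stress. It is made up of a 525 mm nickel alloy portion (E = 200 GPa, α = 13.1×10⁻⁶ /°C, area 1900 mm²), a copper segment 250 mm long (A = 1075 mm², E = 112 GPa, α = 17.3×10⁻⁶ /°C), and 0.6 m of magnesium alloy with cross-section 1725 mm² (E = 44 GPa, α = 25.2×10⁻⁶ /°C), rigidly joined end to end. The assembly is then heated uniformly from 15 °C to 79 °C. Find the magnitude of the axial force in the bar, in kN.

P ≈ 148 kN (compressive)

If the supports were absent, the total length change would be Σ αᵢΔT Lᵢ = 13.1×10⁻⁶×64×525 + 17.3×10⁻⁶×64×250 + 25.2×10⁻⁶×64×600 = 1.685 mm.
Since the ends are fixed, an axial force P builds up, equal in every segment, with P · Σ Lᵢ/(AᵢEᵢ) = δ_free.
The series flexibility is Σ Lᵢ/(AᵢEᵢ) = 525/(1900×200×10³) + 250/(1075×112×10³) + 600/(1725×44×10³) = 1.136×10⁻⁵ mm/N.
So P = 1.685 / 1.136×10⁻⁵ = 148.3 kN, compressive.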